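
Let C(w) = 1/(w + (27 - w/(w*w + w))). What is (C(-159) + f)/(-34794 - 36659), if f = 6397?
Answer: -133409277/1490152315 ≈ -0.089527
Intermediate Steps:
C(w) = 1/(27 + w - w/(w + w²)) (C(w) = 1/(w + (27 - w/(w² + w))) = 1/(w + (27 - w/(w + w²))) = 1/(27 + w - w/(w + w²)))
(C(-159) + f)/(-34794 - 36659) = ((1 - 159)/(26 + (-159)² + 28*(-159)) + 6397)/(-34794 - 36659) = (-158/(26 + 25281 - 4452) + 6397)/(-71453) = (-158/20855 + 6397)*(-1/71453) = (133409277/20855)*(-1/71453) = -133409277/1490152315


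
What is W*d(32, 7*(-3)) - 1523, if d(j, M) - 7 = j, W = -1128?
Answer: -45515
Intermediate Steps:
d(j, M) = 7 + j
W*d(32, 7*(-3)) - 1523 = -1128*(7 + 32) - 1523 = -1128*39 - 1523 = -43992 - 1523 = -45515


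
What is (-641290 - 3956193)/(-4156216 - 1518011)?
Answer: 4597483/5674227 ≈ 0.81024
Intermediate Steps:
(-641290 - 3956193)/(-4156216 - 1518011) = -4597483/(-5674227) = -4597483*(-1/5674227) = 4597483/5674227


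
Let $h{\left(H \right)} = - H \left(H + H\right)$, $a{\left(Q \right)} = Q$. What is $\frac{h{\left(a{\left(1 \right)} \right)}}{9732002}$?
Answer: $- \frac{1}{4866001} \approx -2.0551 \cdot 10^{-7}$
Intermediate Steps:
$h{\left(H \right)} = - 2 H^{2}$ ($h{\left(H \right)} = - H 2 H = - 2 H^{2}$)
$\frac{h{\left(a{\left(1 \right)} \right)}}{9732002} = \frac{\left(-2\right) 1^{2}}{9732002} = \left(-2\right) 1 \cdot \frac{1}{9732002} = \left(-2\right) \frac{1}{9732002} = - \frac{1}{4866001}$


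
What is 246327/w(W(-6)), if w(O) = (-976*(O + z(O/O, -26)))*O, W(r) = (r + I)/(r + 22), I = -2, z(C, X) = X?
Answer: -246327/12932 ≈ -19.048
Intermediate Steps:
W(r) = (-2 + r)/(22 + r) (W(r) = (r - 2)/(r + 22) = (-2 + r)/(22 + r))
w(O) = O*(25376 - 976*O) (w(O) = (-976*(O - 26))*O = (-976*(-26 + O))*O = (25376 - 976*O)*O = O*(25376 - 976*O))
246327/w(W(-6)) = 246327/((976*((-2 - 6)/(22 - 6))*(26 - (-2 - 6)/(22 - 6)))) = 246327/((976*(-8/16)*(26 - (-8)/16))) = 246327/((976*((1/16)*(-8))*(26 - (-8)/16))) = 246327/((976*(-1/2)*(26 - 1*(-1/2)))) = 246327/((976*(-1/2)*(26 + 1/2))) = 246327/((976*(-1/2)*(53/2))) = 246327/(-12932) = 246327*(-1/12932) = -246327/12932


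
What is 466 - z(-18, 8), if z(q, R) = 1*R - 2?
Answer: 460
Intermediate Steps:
z(q, R) = -2 + R (z(q, R) = R - 2 = -2 + R)
466 - z(-18, 8) = 466 - (-2 + 8) = 466 - 1*6 = 466 - 6 = 460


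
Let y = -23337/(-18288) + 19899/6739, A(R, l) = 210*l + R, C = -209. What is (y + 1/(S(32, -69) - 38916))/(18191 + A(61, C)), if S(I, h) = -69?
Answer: -98155151149/595076781883680 ≈ -0.00016495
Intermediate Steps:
A(R, l) = R + 210*l
y = 57908995/13693648 (y = -23337*(-1/18288) + 19899*(1/6739) = 2593/2032 + 19899/6739 = 57908995/13693648 ≈ 4.2289)
(y + 1/(S(32, -69) - 38916))/(18191 + A(61, C)) = (57908995/13693648 + 1/(-69 - 38916))/(18191 + (61 + 210*(-209))) = (57908995/13693648 + 1/(-38985))/(18191 + (61 - 43890)) = (57908995/13693648 - 1/38985)/(18191 - 43829) = (98155151149/23210733360)/(-25638) = (98155151149/23210733360)*(-1/25638) = -98155151149/595076781883680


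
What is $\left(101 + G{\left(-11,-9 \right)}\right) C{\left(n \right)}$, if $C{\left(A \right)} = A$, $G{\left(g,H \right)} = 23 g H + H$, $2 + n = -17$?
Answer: $-45011$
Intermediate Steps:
$n = -19$ ($n = -2 - 17 = -19$)
$G{\left(g,H \right)} = H + 23 H g$ ($G{\left(g,H \right)} = 23 H g + H = H + 23 H g$)
$\left(101 + G{\left(-11,-9 \right)}\right) C{\left(n \right)} = \left(101 - 9 \left(1 + 23 \left(-11\right)\right)\right) \left(-19\right) = \left(101 - 9 \left(1 - 253\right)\right) \left(-19\right) = \left(101 - -2268\right) \left(-19\right) = \left(101 + 2268\right) \left(-19\right) = 2369 \left(-19\right) = -45011$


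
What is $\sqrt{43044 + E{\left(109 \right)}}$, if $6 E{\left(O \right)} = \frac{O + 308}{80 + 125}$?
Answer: $\frac{\sqrt{7235753390}}{410} \approx 207.47$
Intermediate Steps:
$E{\left(O \right)} = \frac{154}{615} + \frac{O}{1230}$ ($E{\left(O \right)} = \frac{\left(O + 308\right) \frac{1}{80 + 125}}{6} = \frac{\left(308 + O\right) \frac{1}{205}}{6} = \frac{\frac{308}{205} + \frac{O}{205}}{6} = \frac{154}{615} + \frac{O}{1230}$)
$\sqrt{43044 + E{\left(109 \right)}} = \sqrt{43044 + \left(\frac{154}{615} + \frac{1}{1230} \cdot 109\right)} = \sqrt{43044 + \left(\frac{154}{615} + \frac{109}{1230}\right)} = \sqrt{43044 + \frac{139}{410}} = \sqrt{\frac{17648179}{410}} = \frac{\sqrt{7235753390}}{410}$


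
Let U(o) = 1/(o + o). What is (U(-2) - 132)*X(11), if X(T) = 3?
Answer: -1587/4 ≈ -396.75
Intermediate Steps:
U(o) = 1/(2*o)
(U(-2) - 132)*X(11) = ((½)/(-2) - 132)*3 = ((½)*(-½) - 132)*3 = (-¼ - 132)*3 = -529/4*3 = -1587/4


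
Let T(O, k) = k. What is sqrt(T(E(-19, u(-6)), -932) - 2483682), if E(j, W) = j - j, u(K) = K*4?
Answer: 11*I*sqrt(20534) ≈ 1576.3*I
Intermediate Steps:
u(K) = 4*K
E(j, W) = 0
sqrt(T(E(-19, u(-6)), -932) - 2483682) = sqrt(-932 - 2483682) = sqrt(-2484614) = 11*I*sqrt(20534)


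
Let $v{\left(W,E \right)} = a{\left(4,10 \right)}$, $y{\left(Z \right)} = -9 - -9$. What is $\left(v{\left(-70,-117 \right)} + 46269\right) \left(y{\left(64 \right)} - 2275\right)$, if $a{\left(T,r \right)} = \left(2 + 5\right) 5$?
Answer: $-105341600$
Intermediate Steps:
$y{\left(Z \right)} = 0$ ($y{\left(Z \right)} = -9 + 9 = 0$)
$a{\left(T,r \right)} = 35$ ($a{\left(T,r \right)} = 7 \cdot 5 = 35$)
$v{\left(W,E \right)} = 35$
$\left(v{\left(-70,-117 \right)} + 46269\right) \left(y{\left(64 \right)} - 2275\right) = \left(35 + 46269\right) \left(0 - 2275\right) = 46304 \left(-2275\right) = -105341600$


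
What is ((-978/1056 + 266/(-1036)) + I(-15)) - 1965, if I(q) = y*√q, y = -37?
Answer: -12803783/6512 - 37*I*√15 ≈ -1966.2 - 143.3*I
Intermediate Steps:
I(q) = -37*√q
((-978/1056 + 266/(-1036)) + I(-15)) - 1965 = ((-978/1056 + 266/(-1036)) - 37*I*√15) - 1965 = ((-978*1/1056 + 266*(-1/1036)) - 37*I*√15) - 1965 = ((-163/176 - 19/74) - 37*I*√15) - 1965 = (-7703/6512 - 37*I*√15) - 1965 = -12803783/6512 - 37*I*√15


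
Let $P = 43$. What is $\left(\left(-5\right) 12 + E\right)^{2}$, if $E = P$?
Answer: $289$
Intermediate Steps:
$E = 43$
$\left(\left(-5\right) 12 + E\right)^{2} = \left(\left(-5\right) 12 + 43\right)^{2} = \left(-60 + 43\right)^{2} = \left(-17\right)^{2} = 289$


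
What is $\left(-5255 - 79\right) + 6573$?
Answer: $1239$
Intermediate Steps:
$\left(-5255 - 79\right) + 6573 = -5334 + 6573 = 1239$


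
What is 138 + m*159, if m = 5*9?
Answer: 7293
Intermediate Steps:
m = 45
138 + m*159 = 138 + 45*159 = 138 + 7155 = 7293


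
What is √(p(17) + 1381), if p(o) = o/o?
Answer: √1382 ≈ 37.175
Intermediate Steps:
p(o) = 1
√(p(17) + 1381) = √(1 + 1381) = √1382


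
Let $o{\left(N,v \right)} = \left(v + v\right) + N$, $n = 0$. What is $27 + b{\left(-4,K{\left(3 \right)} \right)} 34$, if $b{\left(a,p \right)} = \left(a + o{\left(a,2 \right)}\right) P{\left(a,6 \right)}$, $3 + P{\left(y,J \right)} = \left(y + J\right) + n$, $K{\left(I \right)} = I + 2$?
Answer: $163$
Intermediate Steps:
$K{\left(I \right)} = 2 + I$
$P{\left(y,J \right)} = -3 + J + y$ ($P{\left(y,J \right)} = -3 + \left(\left(y + J\right) + 0\right) = -3 + \left(\left(J + y\right) + 0\right) = -3 + \left(J + y\right) = -3 + J + y$)
$o{\left(N,v \right)} = N + 2 v$ ($o{\left(N,v \right)} = 2 v + N = N + 2 v$)
$b{\left(a,p \right)} = \left(3 + a\right) \left(4 + 2 a\right)$ ($b{\left(a,p \right)} = \left(a + \left(a + 2 \cdot 2\right)\right) \left(-3 + 6 + a\right) = \left(a + \left(a + 4\right)\right) \left(3 + a\right) = \left(a + \left(4 + a\right)\right) \left(3 + a\right) = \left(4 + 2 a\right) \left(3 + a\right) = \left(3 + a\right) \left(4 + 2 a\right)$)
$27 + b{\left(-4,K{\left(3 \right)} \right)} 34 = 27 + 2 \left(2 - 4\right) \left(3 - 4\right) 34 = 27 + 2 \left(-2\right) \left(-1\right) 34 = 27 + 4 \cdot 34 = 27 + 136 = 163$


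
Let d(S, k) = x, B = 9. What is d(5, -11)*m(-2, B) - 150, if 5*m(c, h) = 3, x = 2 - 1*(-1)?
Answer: -741/5 ≈ -148.20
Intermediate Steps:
x = 3 (x = 2 + 1 = 3)
d(S, k) = 3
m(c, h) = 3/5 (m(c, h) = (1/5)*3 = 3/5)
d(5, -11)*m(-2, B) - 150 = 3*(3/5) - 150 = 9/5 - 150 = -741/5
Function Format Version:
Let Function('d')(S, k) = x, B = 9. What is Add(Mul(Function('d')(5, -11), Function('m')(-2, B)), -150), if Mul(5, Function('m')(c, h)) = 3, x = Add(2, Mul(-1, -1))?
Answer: Rational(-741, 5) ≈ -148.20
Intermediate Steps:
x = 3 (x = Add(2, 1) = 3)
Function('d')(S, k) = 3
Function('m')(c, h) = Rational(3, 5) (Function('m')(c, h) = Mul(Rational(1, 5), 3) = Rational(3, 5))
Add(Mul(Function('d')(5, -11), Function('m')(-2, B)), -150) = Add(Mul(3, Rational(3, 5)), -150) = Add(Rational(9, 5), -150) = Rational(-741, 5)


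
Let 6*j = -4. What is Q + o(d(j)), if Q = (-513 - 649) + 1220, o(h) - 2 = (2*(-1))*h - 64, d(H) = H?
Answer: -8/3 ≈ -2.6667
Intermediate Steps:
j = -⅔ (j = (⅙)*(-4) = -⅔ ≈ -0.66667)
o(h) = -62 - 2*h (o(h) = 2 + ((2*(-1))*h - 64) = 2 + (-2*h - 64) = 2 + (-64 - 2*h) = -62 - 2*h)
Q = 58 (Q = -1162 + 1220 = 58)
Q + o(d(j)) = 58 + (-62 - 2*(-⅔)) = 58 + (-62 + 4/3) = 58 - 182/3 = -8/3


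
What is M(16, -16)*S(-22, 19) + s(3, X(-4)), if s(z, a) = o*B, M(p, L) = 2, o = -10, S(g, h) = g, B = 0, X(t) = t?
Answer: -44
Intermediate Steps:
s(z, a) = 0 (s(z, a) = -10*0 = 0)
M(16, -16)*S(-22, 19) + s(3, X(-4)) = 2*(-22) + 0 = -44 + 0 = -44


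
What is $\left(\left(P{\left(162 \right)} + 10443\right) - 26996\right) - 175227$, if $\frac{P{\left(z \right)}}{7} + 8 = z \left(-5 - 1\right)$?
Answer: $-198640$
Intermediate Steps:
$P{\left(z \right)} = -56 - 42 z$ ($P{\left(z \right)} = -56 + 7 z \left(-5 - 1\right) = -56 + 7 z \left(-6\right) = -56 + 7 \left(- 6 z\right) = -56 - 42 z$)
$\left(\left(P{\left(162 \right)} + 10443\right) - 26996\right) - 175227 = \left(\left(\left(-56 - 6804\right) + 10443\right) - 26996\right) - 175227 = \left(\left(-6860 + 10443\right) - 26996\right) - 175227 = \left(3583 - 26996\right) - 175227 = -23413 - 175227 = -198640$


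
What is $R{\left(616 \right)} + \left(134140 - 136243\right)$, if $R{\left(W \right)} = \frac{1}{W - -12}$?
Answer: $- \frac{1320683}{628} \approx -2103.0$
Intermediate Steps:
$R{\left(W \right)} = \frac{1}{12 + W}$ ($R{\left(W \right)} = \frac{1}{W + 12} = \frac{1}{12 + W}$)
$R{\left(616 \right)} + \left(134140 - 136243\right) = \frac{1}{12 + 616} + \left(134140 - 136243\right) = \frac{1}{628} - 2103 = - \frac{1320683}{628}$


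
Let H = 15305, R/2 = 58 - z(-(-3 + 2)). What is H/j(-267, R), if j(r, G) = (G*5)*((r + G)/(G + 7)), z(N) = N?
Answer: -370381/17442 ≈ -21.235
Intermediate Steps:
R = 114 (R = 2*(58 - (-1)*(-3 + 2)) = 2*(58 - (-1)*(-1)) = 2*(58 - 1*1) = 2*(58 - 1) = 2*57 = 114)
j(r, G) = 5*G*(G + r)/(7 + G) (j(r, G) = (5*G)*((G + r)/(7 + G)) = 5*G*(G + r)/(7 + G))
H/j(-267, R) = 15305/((5*114*(114 - 267)/(7 + 114))) = 15305/((5*114*(-153)/121)) = 15305/((5*114*(1/121)*(-153))) = 15305/(-87210/121) = 15305*(-121/87210) = -370381/17442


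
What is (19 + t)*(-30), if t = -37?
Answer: 540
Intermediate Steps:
(19 + t)*(-30) = (19 - 37)*(-30) = -18*(-30) = 540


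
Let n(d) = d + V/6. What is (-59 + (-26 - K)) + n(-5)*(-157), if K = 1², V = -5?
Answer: 4979/6 ≈ 829.83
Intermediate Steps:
K = 1
n(d) = -⅚ + d (n(d) = d - 5/6 = d - 5*⅙ = d - ⅚ = -⅚ + d)
(-59 + (-26 - K)) + n(-5)*(-157) = (-59 + (-26 - 1*1)) + (-⅚ - 5)*(-157) = (-59 + (-26 - 1)) - 35/6*(-157) = (-59 - 27) + 5495/6 = -86 + 5495/6 = 4979/6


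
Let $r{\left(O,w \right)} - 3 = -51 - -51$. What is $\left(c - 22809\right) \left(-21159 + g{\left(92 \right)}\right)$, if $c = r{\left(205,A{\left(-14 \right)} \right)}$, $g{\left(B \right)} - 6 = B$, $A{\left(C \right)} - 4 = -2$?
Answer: $480317166$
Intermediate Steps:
$A{\left(C \right)} = 2$ ($A{\left(C \right)} = 4 - 2 = 2$)
$r{\left(O,w \right)} = 3$ ($r{\left(O,w \right)} = 3 - 0 = 3 + \left(-51 + 51\right) = 3 + 0 = 3$)
$g{\left(B \right)} = 6 + B$
$c = 3$
$\left(c - 22809\right) \left(-21159 + g{\left(92 \right)}\right) = \left(3 - 22809\right) \left(-21159 + \left(6 + 92\right)\right) = - 22806 \left(-21159 + 98\right) = \left(-22806\right) \left(-21061\right) = 480317166$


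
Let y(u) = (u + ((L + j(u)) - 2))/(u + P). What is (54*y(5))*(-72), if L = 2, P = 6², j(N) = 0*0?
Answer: -19440/41 ≈ -474.15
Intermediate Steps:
j(N) = 0
P = 36
y(u) = u/(36 + u) (y(u) = (u + ((2 + 0) - 2))/(u + 36) = (u + (2 - 2))/(36 + u) = (u + 0)/(36 + u) = u/(36 + u))
(54*y(5))*(-72) = (54*(5/(36 + 5)))*(-72) = (54*(5/41))*(-72) = (270/41)*(-72) = -19440/41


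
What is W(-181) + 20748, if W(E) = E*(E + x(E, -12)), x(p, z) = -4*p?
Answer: -77535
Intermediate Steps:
W(E) = -3*E**2 (W(E) = E*(E - 4*E) = E*(-3*E) = -3*E**2)
W(-181) + 20748 = -3*(-181)**2 + 20748 = -3*32761 + 20748 = -98283 + 20748 = -77535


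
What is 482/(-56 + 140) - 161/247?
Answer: 52765/10374 ≈ 5.0863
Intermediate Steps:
482/(-56 + 140) - 161/247 = 482/84 - 161*1/247 = 482*(1/84) - 161/247 = 241/42 - 161/247 = 52765/10374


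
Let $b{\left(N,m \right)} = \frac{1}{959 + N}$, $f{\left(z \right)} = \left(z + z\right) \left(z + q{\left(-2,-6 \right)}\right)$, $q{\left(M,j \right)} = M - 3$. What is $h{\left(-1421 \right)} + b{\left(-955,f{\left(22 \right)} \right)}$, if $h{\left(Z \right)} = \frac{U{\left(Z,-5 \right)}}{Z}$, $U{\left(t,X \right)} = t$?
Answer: $\frac{5}{4} \approx 1.25$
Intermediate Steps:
$q{\left(M,j \right)} = -3 + M$ ($q{\left(M,j \right)} = M - 3 = -3 + M$)
$f{\left(z \right)} = 2 z \left(-5 + z\right)$ ($f{\left(z \right)} = \left(z + z\right) \left(z - 5\right) = 2 z \left(z - 5\right) = 2 z \left(-5 + z\right)$)
$h{\left(Z \right)} = 1$ ($h{\left(Z \right)} = \frac{Z}{Z} = 1$)
$h{\left(-1421 \right)} + b{\left(-955,f{\left(22 \right)} \right)} = 1 + \frac{1}{959 - 955} = 1 + \frac{1}{4} = \frac{5}{4}$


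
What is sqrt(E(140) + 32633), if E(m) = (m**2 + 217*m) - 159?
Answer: sqrt(82454) ≈ 287.15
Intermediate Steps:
E(m) = -159 + m**2 + 217*m
sqrt(E(140) + 32633) = sqrt((-159 + 140**2 + 217*140) + 32633) = sqrt((-159 + 19600 + 30380) + 32633) = sqrt(49821 + 32633) = sqrt(82454)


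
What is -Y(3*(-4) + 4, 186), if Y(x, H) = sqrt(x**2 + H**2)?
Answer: -2*sqrt(8665) ≈ -186.17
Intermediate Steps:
Y(x, H) = sqrt(H**2 + x**2)
-Y(3*(-4) + 4, 186) = -sqrt(186**2 + (3*(-4) + 4)**2) = -sqrt(34596 + (-12 + 4)**2) = -sqrt(34596 + (-8)**2) = -sqrt(34596 + 64) = -sqrt(34660) = -2*sqrt(8665)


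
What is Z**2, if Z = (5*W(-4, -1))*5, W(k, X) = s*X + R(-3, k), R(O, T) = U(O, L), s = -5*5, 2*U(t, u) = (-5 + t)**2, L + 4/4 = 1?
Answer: 2030625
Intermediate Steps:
L = 0 (L = -1 + 1 = 0)
U(t, u) = (-5 + t)**2/2
s = -25
R(O, T) = (-5 + O)**2/2
W(k, X) = 32 - 25*X (W(k, X) = -25*X + (-5 - 3)**2/2 = -25*X + (1/2)*(-8)**2 = -25*X + (1/2)*64 = -25*X + 32 = 32 - 25*X)
Z = 1425 (Z = (5*(32 - 25*(-1)))*5 = (5*(32 + 25))*5 = (5*57)*5 = 285*5 = 1425)
Z**2 = 1425**2 = 2030625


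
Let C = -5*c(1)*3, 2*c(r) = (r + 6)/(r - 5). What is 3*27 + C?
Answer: 753/8 ≈ 94.125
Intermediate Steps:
c(r) = (6 + r)/(2*(-5 + r)) (c(r) = ((r + 6)/(r - 5))/2 = ((6 + r)/(-5 + r))/2 = (6 + r)/(2*(-5 + r)))
C = 105/8 (C = -5*(6 + 1)/(2*(-5 + 1))*3 = -5*7/(2*(-4))*3 = -5*(-1)*7/(2*4)*3 = -5*(-7/8)*3 = (35/8)*3 = 105/8 ≈ 13.125)
3*27 + C = 3*27 + 105/8 = 81 + 105/8 = 753/8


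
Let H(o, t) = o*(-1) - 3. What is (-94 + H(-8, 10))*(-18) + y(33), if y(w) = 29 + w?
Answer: 1664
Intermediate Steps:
H(o, t) = -3 - o (H(o, t) = -o - 3 = -3 - o)
(-94 + H(-8, 10))*(-18) + y(33) = (-94 + (-3 - 1*(-8)))*(-18) + (29 + 33) = (-94 + (-3 + 8))*(-18) + 62 = (-94 + 5)*(-18) + 62 = -89*(-18) + 62 = 1602 + 62 = 1664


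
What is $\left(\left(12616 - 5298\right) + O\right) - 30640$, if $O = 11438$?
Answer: $-11884$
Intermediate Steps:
$\left(\left(12616 - 5298\right) + O\right) - 30640 = \left(\left(12616 - 5298\right) + 11438\right) - 30640 = \left(7318 + 11438\right) - 30640 = 18756 - 30640 = -11884$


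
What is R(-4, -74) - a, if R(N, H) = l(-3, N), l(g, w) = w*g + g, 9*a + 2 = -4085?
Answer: 4168/9 ≈ 463.11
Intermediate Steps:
a = -4087/9 (a = -2/9 + (1/9)*(-4085) = -2/9 - 4085/9 = -4087/9 ≈ -454.11)
l(g, w) = g + g*w (l(g, w) = g*w + g = g + g*w)
R(N, H) = -3 - 3*N (R(N, H) = -3*(1 + N) = -3 - 3*N)
R(-4, -74) - a = (-3 - 3*(-4)) - 1*(-4087/9) = (-3 + 12) + 4087/9 = 9 + 4087/9 = 4168/9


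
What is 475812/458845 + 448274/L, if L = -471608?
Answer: 9354231083/108197486380 ≈ 0.086455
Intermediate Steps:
475812/458845 + 448274/L = 475812/458845 + 448274/(-471608) = 475812*(1/458845) + 448274*(-1/471608) = 475812/458845 - 224137/235804 = 9354231083/108197486380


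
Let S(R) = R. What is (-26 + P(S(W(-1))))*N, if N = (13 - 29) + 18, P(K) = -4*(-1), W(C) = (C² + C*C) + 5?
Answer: -44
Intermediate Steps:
W(C) = 5 + 2*C² (W(C) = (C² + C²) + 5 = 2*C² + 5 = 5 + 2*C²)
P(K) = 4
N = 2 (N = -16 + 18 = 2)
(-26 + P(S(W(-1))))*N = (-26 + 4)*2 = -22*2 = -44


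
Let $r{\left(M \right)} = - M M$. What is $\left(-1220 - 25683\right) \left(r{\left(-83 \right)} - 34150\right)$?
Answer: $1104072217$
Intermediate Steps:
$r{\left(M \right)} = - M^{2}$
$\left(-1220 - 25683\right) \left(r{\left(-83 \right)} - 34150\right) = \left(-1220 - 25683\right) \left(- \left(-83\right)^{2} - 34150\right) = - 26903 \left(\left(-1\right) 6889 - 34150\right) = - 26903 \left(-6889 - 34150\right) = \left(-26903\right) \left(-41039\right) = 1104072217$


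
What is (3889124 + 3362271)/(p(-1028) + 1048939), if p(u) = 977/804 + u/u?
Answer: 5830121580/843348737 ≈ 6.9131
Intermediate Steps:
p(u) = 1781/804 (p(u) = 977*(1/804) + 1 = 977/804 + 1 = 1781/804)
(3889124 + 3362271)/(p(-1028) + 1048939) = (3889124 + 3362271)/(1781/804 + 1048939) = 7251395/(843348737/804) = 7251395*(804/843348737) = 5830121580/843348737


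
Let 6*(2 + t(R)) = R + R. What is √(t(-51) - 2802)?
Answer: I*√2821 ≈ 53.113*I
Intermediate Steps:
t(R) = -2 + R/3 (t(R) = -2 + (R + R)/6 = -2 + (2*R)/6 = -2 + R/3)
√(t(-51) - 2802) = √((-2 + (⅓)*(-51)) - 2802) = √((-2 - 17) - 2802) = √(-19 - 2802) = √(-2821) = I*√2821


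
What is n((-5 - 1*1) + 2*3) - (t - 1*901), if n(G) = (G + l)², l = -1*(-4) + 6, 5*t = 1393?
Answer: 3612/5 ≈ 722.40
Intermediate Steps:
t = 1393/5 (t = (⅕)*1393 = 1393/5 ≈ 278.60)
l = 10 (l = 4 + 6 = 10)
n(G) = (10 + G)² (n(G) = (G + 10)² = (10 + G)²)
n((-5 - 1*1) + 2*3) - (t - 1*901) = (10 + ((-5 - 1*1) + 2*3))² - (1393/5 - 1*901) = (10 + ((-5 - 1) + 6))² - (1393/5 - 901) = (10 + (-6 + 6))² - 1*(-3112/5) = (10 + 0)² + 3112/5 = 10² + 3112/5 = 100 + 3112/5 = 3612/5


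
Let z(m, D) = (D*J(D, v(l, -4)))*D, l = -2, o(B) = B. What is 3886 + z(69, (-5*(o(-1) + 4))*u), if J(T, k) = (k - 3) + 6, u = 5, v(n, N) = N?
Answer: -1739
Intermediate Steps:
J(T, k) = 3 + k (J(T, k) = (-3 + k) + 6 = 3 + k)
z(m, D) = -D² (z(m, D) = (D*(3 - 4))*D = (D*(-1))*D = (-D)*D = -D²)
3886 + z(69, (-5*(o(-1) + 4))*u) = 3886 - (-5*(-1 + 4)*5)² = 3886 - (-5*3*5)² = 3886 - (-15*5)² = 3886 - 1*(-75)² = 3886 - 1*5625 = 3886 - 5625 = -1739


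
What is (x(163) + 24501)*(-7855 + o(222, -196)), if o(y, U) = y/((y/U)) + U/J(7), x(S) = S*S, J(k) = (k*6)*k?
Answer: -1233595850/3 ≈ -4.1120e+8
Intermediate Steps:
J(k) = 6*k² (J(k) = (6*k)*k = 6*k²)
x(S) = S²
o(y, U) = 295*U/294 (o(y, U) = y/((y/U)) + U/((6*7²)) = y*(U/y) + U/((6*49)) = U + U/294 = 295*U/294)
(x(163) + 24501)*(-7855 + o(222, -196)) = (163² + 24501)*(-7855 + (295/294)*(-196)) = (26569 + 24501)*(-7855 - 590/3) = 51070*(-24155/3) = -1233595850/3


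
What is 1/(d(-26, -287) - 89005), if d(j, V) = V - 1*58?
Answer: -1/89350 ≈ -1.1192e-5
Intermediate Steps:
d(j, V) = -58 + V (d(j, V) = V - 58 = -58 + V)
1/(d(-26, -287) - 89005) = 1/((-58 - 287) - 89005) = 1/(-345 - 89005) = 1/(-89350) = -1/89350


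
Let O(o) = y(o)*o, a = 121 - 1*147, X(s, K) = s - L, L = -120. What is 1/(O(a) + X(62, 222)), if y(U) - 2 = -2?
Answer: 1/182 ≈ 0.0054945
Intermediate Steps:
y(U) = 0 (y(U) = 2 - 2 = 0)
X(s, K) = 120 + s (X(s, K) = s - 1*(-120) = s + 120 = 120 + s)
a = -26 (a = 121 - 147 = -26)
O(o) = 0 (O(o) = 0*o = 0)
1/(O(a) + X(62, 222)) = 1/(0 + (120 + 62)) = 1/(0 + 182) = 1/182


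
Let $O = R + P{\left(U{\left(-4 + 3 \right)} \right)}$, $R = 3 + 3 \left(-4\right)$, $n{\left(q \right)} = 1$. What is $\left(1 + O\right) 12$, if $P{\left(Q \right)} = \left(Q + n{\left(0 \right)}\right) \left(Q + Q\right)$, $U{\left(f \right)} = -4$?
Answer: $192$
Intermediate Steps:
$P{\left(Q \right)} = 2 Q \left(1 + Q\right)$ ($P{\left(Q \right)} = \left(Q + 1\right) \left(Q + Q\right) = \left(1 + Q\right) 2 Q = 2 Q \left(1 + Q\right)$)
$R = -9$ ($R = 3 - 12 = -9$)
$O = 15$ ($O = -9 + 2 \left(-4\right) \left(1 - 4\right) = -9 + 2 \left(-4\right) \left(-3\right) = -9 + 24 = 15$)
$\left(1 + O\right) 12 = \left(1 + 15\right) 12 = 16 \cdot 12 = 192$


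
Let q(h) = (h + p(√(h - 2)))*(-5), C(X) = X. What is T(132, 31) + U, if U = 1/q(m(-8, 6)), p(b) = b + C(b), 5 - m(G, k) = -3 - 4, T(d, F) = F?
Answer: 4027/130 + √10/260 ≈ 30.989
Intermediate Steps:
m(G, k) = 12 (m(G, k) = 5 - (-3 - 4) = 5 - 1*(-7) = 5 + 7 = 12)
p(b) = 2*b (p(b) = b + b = 2*b)
q(h) = -10*√(-2 + h) - 5*h (q(h) = (h + 2*√(h - 2))*(-5) = (h + 2*√(-2 + h))*(-5) = -10*√(-2 + h) - 5*h)
U = 1/(-60 - 10*√10) (U = 1/(-10*√(-2 + 12) - 5*12) = 1/(-10*√10 - 60) = 1/(-60 - 10*√10) ≈ -0.010914)
T(132, 31) + U = 31 + (-3/130 + √10/260) = 4027/130 + √10/260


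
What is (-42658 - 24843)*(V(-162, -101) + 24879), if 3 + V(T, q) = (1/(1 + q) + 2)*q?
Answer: -166558785001/100 ≈ -1.6656e+9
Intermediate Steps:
V(T, q) = -3 + q*(2 + 1/(1 + q)) (V(T, q) = -3 + (1/(1 + q) + 2)*q = -3 + (2 + 1/(1 + q))*q = -3 + q*(2 + 1/(1 + q)))
(-42658 - 24843)*(V(-162, -101) + 24879) = (-42658 - 24843)*((-3 + 2*(-101)²)/(1 - 101) + 24879) = -67501*((-3 + 2*10201)/(-100) + 24879) = -67501*(-(-3 + 20402)/100 + 24879) = -67501*(-1/100*20399 + 24879) = -67501*(-20399/100 + 24879) = -67501*2467501/100 = -166558785001/100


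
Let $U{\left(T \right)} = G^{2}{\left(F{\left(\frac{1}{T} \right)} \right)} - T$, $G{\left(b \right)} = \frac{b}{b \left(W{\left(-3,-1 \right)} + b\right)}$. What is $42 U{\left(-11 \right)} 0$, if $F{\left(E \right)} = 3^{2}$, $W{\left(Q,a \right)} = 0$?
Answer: $0$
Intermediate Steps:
$F{\left(E \right)} = 9$
$G{\left(b \right)} = \frac{1}{b}$ ($G{\left(b \right)} = \frac{b}{b \left(0 + b\right)} = \frac{b}{b b} = \frac{b}{b^{2}} = \frac{1}{b}$)
$U{\left(T \right)} = \frac{1}{81} - T$ ($U{\left(T \right)} = \left(\frac{1}{9}\right)^{2} - T = \frac{1}{81} - T$)
$42 U{\left(-11 \right)} 0 = 42 \left(\frac{1}{81} - -11\right) 0 = 42 \left(\frac{1}{81} + 11\right) 0 = 42 \cdot \frac{892}{81} \cdot 0 = \frac{12488}{27} \cdot 0 = 0$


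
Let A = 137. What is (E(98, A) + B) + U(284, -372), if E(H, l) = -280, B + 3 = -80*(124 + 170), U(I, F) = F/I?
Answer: -1690106/71 ≈ -23804.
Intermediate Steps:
B = -23523 (B = -3 - 80*(124 + 170) = -3 - 80*294 = -3 - 23520 = -23523)
(E(98, A) + B) + U(284, -372) = (-280 - 23523) - 372/284 = -23803 - 372*1/284 = -23803 - 93/71 = -1690106/71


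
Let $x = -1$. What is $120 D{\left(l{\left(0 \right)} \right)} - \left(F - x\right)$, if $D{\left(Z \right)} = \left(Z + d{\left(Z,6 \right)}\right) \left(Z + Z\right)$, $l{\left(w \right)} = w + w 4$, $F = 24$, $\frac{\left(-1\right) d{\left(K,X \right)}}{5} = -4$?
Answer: $-25$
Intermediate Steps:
$d{\left(K,X \right)} = 20$ ($d{\left(K,X \right)} = \left(-5\right) \left(-4\right) = 20$)
$l{\left(w \right)} = 5 w$ ($l{\left(w \right)} = w + 4 w = 5 w$)
$D{\left(Z \right)} = 2 Z \left(20 + Z\right)$ ($D{\left(Z \right)} = \left(Z + 20\right) \left(Z + Z\right) = \left(20 + Z\right) 2 Z = 2 Z \left(20 + Z\right)$)
$120 D{\left(l{\left(0 \right)} \right)} - \left(F - x\right) = 120 \cdot 2 \cdot 5 \cdot 0 \left(20 + 5 \cdot 0\right) - 25 = 120 \cdot 2 \cdot 0 \left(20 + 0\right) - 25 = 120 \cdot 2 \cdot 0 \cdot 20 - 25 = 120 \cdot 0 - 25 = 0 - 25 = -25$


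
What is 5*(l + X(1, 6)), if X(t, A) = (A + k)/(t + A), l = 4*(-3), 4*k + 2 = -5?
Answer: -1595/28 ≈ -56.964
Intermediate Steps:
k = -7/4 (k = -1/2 + (1/4)*(-5) = -1/2 - 5/4 = -7/4 ≈ -1.7500)
l = -12
X(t, A) = (-7/4 + A)/(A + t) (X(t, A) = (A - 7/4)/(t + A) = (-7/4 + A)/(A + t))
5*(l + X(1, 6)) = 5*(-12 + (-7/4 + 6)/(6 + 1)) = 5*(-12 + (17/4)/7) = 5*(-12 + (1/7)*(17/4)) = 5*(-12 + 17/28) = 5*(-319/28) = -1595/28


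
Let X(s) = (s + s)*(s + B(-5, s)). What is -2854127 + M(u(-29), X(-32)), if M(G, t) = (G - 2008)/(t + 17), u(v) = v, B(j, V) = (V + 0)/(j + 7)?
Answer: -8816400340/3089 ≈ -2.8541e+6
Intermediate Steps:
B(j, V) = V/(7 + j)
X(s) = 3*s**2 (X(s) = (s + s)*(s + s/(7 - 5)) = (2*s)*(s + s/2) = (2*s)*(3*s/2) = 3*s**2)
M(G, t) = (-2008 + G)/(17 + t)
-2854127 + M(u(-29), X(-32)) = -2854127 + (-2008 - 29)/(17 + 3*(-32)**2) = -2854127 - 2037/(17 + 3*1024) = -2854127 - 2037/(17 + 3072) = -2854127 - 2037/3089 = -8816400340/3089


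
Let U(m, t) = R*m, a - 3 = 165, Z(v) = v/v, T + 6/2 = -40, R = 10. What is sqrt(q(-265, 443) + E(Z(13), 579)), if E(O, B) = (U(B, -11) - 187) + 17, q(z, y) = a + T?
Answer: sqrt(5745) ≈ 75.796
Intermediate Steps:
T = -43 (T = -3 - 40 = -43)
Z(v) = 1
a = 168 (a = 3 + 165 = 168)
U(m, t) = 10*m
q(z, y) = 125 (q(z, y) = 168 - 43 = 125)
E(O, B) = -170 + 10*B (E(O, B) = (10*B - 187) + 17 = (-187 + 10*B) + 17 = -170 + 10*B)
sqrt(q(-265, 443) + E(Z(13), 579)) = sqrt(125 + (-170 + 10*579)) = sqrt(125 + (-170 + 5790)) = sqrt(125 + 5620) = sqrt(5745)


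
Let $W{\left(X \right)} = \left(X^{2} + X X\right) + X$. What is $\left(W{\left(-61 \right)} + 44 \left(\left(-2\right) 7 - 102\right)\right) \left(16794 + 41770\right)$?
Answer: $133350228$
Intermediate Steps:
$W{\left(X \right)} = X + 2 X^{2}$ ($W{\left(X \right)} = \left(X^{2} + X^{2}\right) + X = 2 X^{2} + X = X + 2 X^{2}$)
$\left(W{\left(-61 \right)} + 44 \left(\left(-2\right) 7 - 102\right)\right) \left(16794 + 41770\right) = \left(- 61 \left(1 + 2 \left(-61\right)\right) + 44 \left(\left(-2\right) 7 - 102\right)\right) \left(16794 + 41770\right) = \left(- 61 \left(1 - 122\right) + 44 \left(-14 - 102\right)\right) 58564 = \left(\left(-61\right) \left(-121\right) + 44 \left(-116\right)\right) 58564 = \left(7381 - 5104\right) 58564 = 2277 \cdot 58564 = 133350228$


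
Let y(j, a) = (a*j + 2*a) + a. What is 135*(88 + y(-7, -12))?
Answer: 18360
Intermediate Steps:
y(j, a) = 3*a + a*j (y(j, a) = (2*a + a*j) + a = 3*a + a*j)
135*(88 + y(-7, -12)) = 135*(88 - 12*(3 - 7)) = 135*(88 - 12*(-4)) = 135*(88 + 48) = 135*136 = 18360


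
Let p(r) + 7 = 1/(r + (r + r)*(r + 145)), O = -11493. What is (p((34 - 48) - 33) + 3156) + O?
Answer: -77257097/9259 ≈ -8344.0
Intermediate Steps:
p(r) = -7 + 1/(r + 2*r*(145 + r)) (p(r) = -7 + 1/(r + (r + r)*(r + 145)) = -7 + 1/(r + (2*r)*(145 + r)) = -7 + 1/(r + 2*r*(145 + r)))
(p((34 - 48) - 33) + 3156) + O = ((1 - 2037*((34 - 48) - 33) - 14*((34 - 48) - 33)²)/(((34 - 48) - 33)*(291 + 2*((34 - 48) - 33))) + 3156) - 11493 = ((1 - 2037*(-14 - 33) - 14*(-14 - 33)²)/((-14 - 33)*(291 + 2*(-14 - 33))) + 3156) - 11493 = ((1 - 2037*(-47) - 14*(-47)²)/((-47)*(291 + 2*(-47))) + 3156) - 11493 = (-(1 + 95739 - 14*2209)/(47*(291 - 94)) + 3156) - 11493 = (-1/47*(1 + 95739 - 30926)/197 + 3156) - 11493 = (-1/47*1/197*64814 + 3156) - 11493 = (-64814/9259 + 3156) - 11493 = 29156590/9259 - 11493 = -77257097/9259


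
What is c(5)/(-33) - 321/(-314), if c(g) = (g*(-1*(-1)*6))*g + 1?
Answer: -36821/10362 ≈ -3.5535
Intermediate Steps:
c(g) = 1 + 6*g² (c(g) = (g*(1*6))*g + 1 = (g*6)*g + 1 = (6*g)*g + 1 = 6*g² + 1 = 1 + 6*g²)
c(5)/(-33) - 321/(-314) = (1 + 6*5²)/(-33) - 321/(-314) = (1 + 6*25)*(-1/33) - 321*(-1/314) = (1 + 150)*(-1/33) + 321/314 = 151*(-1/33) + 321/314 = -151/33 + 321/314 = -36821/10362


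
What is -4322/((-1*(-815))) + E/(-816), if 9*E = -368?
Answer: -1965053/374085 ≈ -5.2530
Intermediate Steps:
E = -368/9 (E = (⅑)*(-368) = -368/9 ≈ -40.889)
-4322/((-1*(-815))) + E/(-816) = -4322/((-1*(-815))) - 368/9/(-816) = -4322/815 - 368/9*(-1/816) = -4322*1/815 + 23/459 = -4322/815 + 23/459 = -1965053/374085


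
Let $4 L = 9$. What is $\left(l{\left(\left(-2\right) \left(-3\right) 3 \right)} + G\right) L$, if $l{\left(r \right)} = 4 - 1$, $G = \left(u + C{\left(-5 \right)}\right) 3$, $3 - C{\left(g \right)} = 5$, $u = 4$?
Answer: $\frac{81}{4} \approx 20.25$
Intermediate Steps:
$C{\left(g \right)} = -2$ ($C{\left(g \right)} = 3 - 5 = -2$)
$G = 6$ ($G = \left(4 - 2\right) 3 = 2 \cdot 3 = 6$)
$L = \frac{9}{4}$ ($L = \frac{1}{4} \cdot 9 = \frac{9}{4} \approx 2.25$)
$l{\left(r \right)} = 3$
$\left(l{\left(\left(-2\right) \left(-3\right) 3 \right)} + G\right) L = \left(3 + 6\right) \frac{9}{4} = 9 \cdot \frac{9}{4} = \frac{81}{4}$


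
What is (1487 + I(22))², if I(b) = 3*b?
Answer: 2411809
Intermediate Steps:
(1487 + I(22))² = (1487 + 3*22)² = (1487 + 66)² = 1553² = 2411809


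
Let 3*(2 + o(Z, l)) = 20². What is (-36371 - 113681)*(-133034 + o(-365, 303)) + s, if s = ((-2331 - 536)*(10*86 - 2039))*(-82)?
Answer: 58995405338/3 ≈ 1.9665e+10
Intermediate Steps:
o(Z, l) = 394/3 (o(Z, l) = -2 + (⅓)*20² = -2 + (⅓)*400 = -2 + 400/3 = 394/3)
s = -277175826 (s = -2867*(860 - 2039)*(-82) = -2867*(-1179)*(-82) = 3380193*(-82) = -277175826)
(-36371 - 113681)*(-133034 + o(-365, 303)) + s = (-36371 - 113681)*(-133034 + 394/3) - 277175826 = -150052*(-398708/3) - 277175826 = 59826932816/3 - 277175826 = 58995405338/3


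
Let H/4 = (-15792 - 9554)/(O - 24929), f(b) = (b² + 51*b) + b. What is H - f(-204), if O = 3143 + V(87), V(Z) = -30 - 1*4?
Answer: -169123294/5455 ≈ -31003.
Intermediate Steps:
V(Z) = -34 (V(Z) = -30 - 4 = -34)
f(b) = b² + 52*b
O = 3109 (O = 3143 - 34 = 3109)
H = 25346/5455 (H = 4*((-15792 - 9554)/(3109 - 24929)) = 4*(-25346/(-21820)) = 4*(-25346*(-1/21820)) = 4*(12673/10910) = 25346/5455 ≈ 4.6464)
H - f(-204) = 25346/5455 - (-204)*(52 - 204) = 25346/5455 - (-204)*(-152) = 25346/5455 - 1*31008 = 25346/5455 - 31008 = -169123294/5455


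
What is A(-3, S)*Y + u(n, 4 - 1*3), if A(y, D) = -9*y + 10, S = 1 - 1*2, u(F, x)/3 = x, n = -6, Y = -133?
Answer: -4918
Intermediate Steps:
u(F, x) = 3*x
S = -1 (S = 1 - 2 = -1)
A(y, D) = 10 - 9*y
A(-3, S)*Y + u(n, 4 - 1*3) = (10 - 9*(-3))*(-133) + 3*(4 - 1*3) = (10 + 27)*(-133) + 3*(4 - 3) = 37*(-133) + 3*1 = -4921 + 3 = -4918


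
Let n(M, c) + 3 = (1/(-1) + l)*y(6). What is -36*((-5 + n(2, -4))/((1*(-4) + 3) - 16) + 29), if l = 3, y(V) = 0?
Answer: -18036/17 ≈ -1060.9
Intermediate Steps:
n(M, c) = -3 (n(M, c) = -3 + (1/(-1) + 3)*0 = -3 + (-1 + 3)*0 = -3 + 2*0 = -3 + 0 = -3)
-36*((-5 + n(2, -4))/((1*(-4) + 3) - 16) + 29) = -36*((-5 - 3)/((1*(-4) + 3) - 16) + 29) = -36*(-8/((-4 + 3) - 16) + 29) = -36*(-8/(-1 - 16) + 29) = -36*(-8/(-17) + 29) = -36*(-8*(-1/17) + 29) = -36*(8/17 + 29) = -36*501/17 = -18036/17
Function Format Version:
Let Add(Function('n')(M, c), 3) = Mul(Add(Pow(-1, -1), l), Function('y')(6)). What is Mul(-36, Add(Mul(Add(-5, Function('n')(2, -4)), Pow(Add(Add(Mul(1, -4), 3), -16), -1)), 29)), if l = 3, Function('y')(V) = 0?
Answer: Rational(-18036, 17) ≈ -1060.9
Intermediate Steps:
Function('n')(M, c) = -3 (Function('n')(M, c) = Add(-3, Mul(Add(Pow(-1, -1), 3), 0)) = Add(-3, Mul(Add(-1, 3), 0)) = Add(-3, Mul(2, 0)) = Add(-3, 0) = -3)
Mul(-36, Add(Mul(Add(-5, Function('n')(2, -4)), Pow(Add(Add(Mul(1, -4), 3), -16), -1)), 29)) = Mul(-36, Add(Mul(Add(-5, -3), Pow(Add(Add(Mul(1, -4), 3), -16), -1)), 29)) = Mul(-36, Add(Mul(-8, Pow(Add(Add(-4, 3), -16), -1)), 29)) = Mul(-36, Add(Mul(-8, Pow(Add(-1, -16), -1)), 29)) = Mul(-36, Add(Mul(-8, Pow(-17, -1)), 29)) = Mul(-36, Add(Mul(-8, Rational(-1, 17)), 29)) = Mul(-36, Add(Rational(8, 17), 29)) = Mul(-36, Rational(501, 17)) = Rational(-18036, 17)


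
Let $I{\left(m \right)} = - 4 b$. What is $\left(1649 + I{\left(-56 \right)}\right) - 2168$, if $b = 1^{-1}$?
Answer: $-523$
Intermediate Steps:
$b = 1$
$I{\left(m \right)} = -4$ ($I{\left(m \right)} = \left(-4\right) 1 = -4$)
$\left(1649 + I{\left(-56 \right)}\right) - 2168 = \left(1649 - 4\right) - 2168 = 1645 - 2168 = -523$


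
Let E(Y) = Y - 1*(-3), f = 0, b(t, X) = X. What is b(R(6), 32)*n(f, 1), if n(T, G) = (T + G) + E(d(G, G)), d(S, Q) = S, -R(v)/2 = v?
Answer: 160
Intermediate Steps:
R(v) = -2*v
E(Y) = 3 + Y (E(Y) = Y + 3 = 3 + Y)
n(T, G) = 3 + T + 2*G (n(T, G) = (T + G) + (3 + G) = (G + T) + (3 + G) = 3 + T + 2*G)
b(R(6), 32)*n(f, 1) = 32*(3 + 0 + 2*1) = 32*(3 + 0 + 2) = 32*5 = 160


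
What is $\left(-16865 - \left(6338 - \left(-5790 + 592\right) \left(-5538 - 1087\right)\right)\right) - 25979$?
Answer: $34387568$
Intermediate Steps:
$\left(-16865 - \left(6338 - \left(-5790 + 592\right) \left(-5538 - 1087\right)\right)\right) - 25979 = \left(-16865 - -34430412\right) - 25979 = \left(-16865 + \left(34436750 - 6338\right)\right) - 25979 = \left(-16865 + 34430412\right) - 25979 = 34413547 - 25979 = 34387568$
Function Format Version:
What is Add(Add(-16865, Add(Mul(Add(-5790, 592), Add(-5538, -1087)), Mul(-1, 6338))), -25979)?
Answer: 34387568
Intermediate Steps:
Add(Add(-16865, Add(Mul(Add(-5790, 592), Add(-5538, -1087)), Mul(-1, 6338))), -25979) = Add(Add(-16865, Add(Mul(-5198, -6625), -6338)), -25979) = Add(Add(-16865, Add(34436750, -6338)), -25979) = Add(Add(-16865, 34430412), -25979) = Add(34413547, -25979) = 34387568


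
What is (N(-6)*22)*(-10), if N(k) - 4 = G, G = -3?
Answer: -220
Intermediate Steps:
N(k) = 1 (N(k) = 4 - 3 = 1)
(N(-6)*22)*(-10) = (1*22)*(-10) = 22*(-10) = -220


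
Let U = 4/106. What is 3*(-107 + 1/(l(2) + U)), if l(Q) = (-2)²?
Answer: -68535/214 ≈ -320.26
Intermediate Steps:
U = 2/53 (U = 4*(1/106) = 2/53 ≈ 0.037736)
l(Q) = 4
3*(-107 + 1/(l(2) + U)) = 3*(-107 + 1/(4 + 2/53)) = 3*(-107 + 1/(214/53)) = 3*(-107 + 53/214) = 3*(-22845/214) = -68535/214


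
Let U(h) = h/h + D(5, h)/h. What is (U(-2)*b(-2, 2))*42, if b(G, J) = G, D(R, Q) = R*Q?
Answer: -504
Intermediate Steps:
D(R, Q) = Q*R
U(h) = 6 (U(h) = h/h + (h*5)/h = 1 + (5*h)/h = 1 + 5 = 6)
(U(-2)*b(-2, 2))*42 = (6*(-2))*42 = -12*42 = -504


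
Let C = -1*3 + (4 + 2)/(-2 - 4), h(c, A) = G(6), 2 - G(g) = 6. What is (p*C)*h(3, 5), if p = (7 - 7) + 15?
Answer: 240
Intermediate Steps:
G(g) = -4 (G(g) = 2 - 1*6 = 2 - 6 = -4)
h(c, A) = -4
C = -4 (C = -3 + 6/(-6) = -3 + 6*(-⅙) = -3 - 1 = -4)
p = 15 (p = 0 + 15 = 15)
(p*C)*h(3, 5) = (15*(-4))*(-4) = -60*(-4) = 240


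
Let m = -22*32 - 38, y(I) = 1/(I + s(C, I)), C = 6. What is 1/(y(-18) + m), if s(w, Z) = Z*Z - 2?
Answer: -304/225567 ≈ -0.0013477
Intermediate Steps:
s(w, Z) = -2 + Z² (s(w, Z) = Z² - 2 = -2 + Z²)
y(I) = 1/(-2 + I + I²) (y(I) = 1/(I + (-2 + I²)) = 1/(-2 + I + I²))
m = -742 (m = -704 - 38 = -742)
1/(y(-18) + m) = 1/(1/(-2 - 18 + (-18)²) - 742) = 1/(1/(-2 - 18 + 324) - 742) = 1/(1/304 - 742) = 1/(-225567/304) = -304/225567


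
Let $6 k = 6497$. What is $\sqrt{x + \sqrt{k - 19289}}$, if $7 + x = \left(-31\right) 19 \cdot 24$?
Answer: $\frac{\sqrt{-509148 + 6 i \sqrt{655422}}}{6} \approx 0.56729 + 118.93 i$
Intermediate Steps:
$k = \frac{6497}{6}$ ($k = \frac{1}{6} \cdot 6497 = \frac{6497}{6} \approx 1082.8$)
$x = -14143$ ($x = -7 + \left(-31\right) 19 \cdot 24 = -7 - 14136 = -14143$)
$\sqrt{x + \sqrt{k - 19289}} = \sqrt{-14143 + \sqrt{\frac{6497}{6} - 19289}} = \sqrt{-14143 + \sqrt{- \frac{109237}{6}}} = \sqrt{-14143 + \frac{i \sqrt{655422}}{6}}$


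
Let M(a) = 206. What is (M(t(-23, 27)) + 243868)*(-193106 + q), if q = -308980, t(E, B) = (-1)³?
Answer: -122546138364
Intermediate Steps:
t(E, B) = -1
(M(t(-23, 27)) + 243868)*(-193106 + q) = (206 + 243868)*(-193106 - 308980) = 244074*(-502086) = -122546138364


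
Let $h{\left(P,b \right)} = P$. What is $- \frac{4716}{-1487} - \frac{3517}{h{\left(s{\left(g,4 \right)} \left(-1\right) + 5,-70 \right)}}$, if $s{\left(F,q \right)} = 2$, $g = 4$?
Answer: $- \frac{5215631}{4461} \approx -1169.2$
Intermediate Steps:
$- \frac{4716}{-1487} - \frac{3517}{h{\left(s{\left(g,4 \right)} \left(-1\right) + 5,-70 \right)}} = - \frac{4716}{-1487} - \frac{3517}{2 \left(-1\right) + 5} = \left(-4716\right) \left(- \frac{1}{1487}\right) - \frac{3517}{-2 + 5} = \frac{4716}{1487} - \frac{3517}{3} = - \frac{5215631}{4461}$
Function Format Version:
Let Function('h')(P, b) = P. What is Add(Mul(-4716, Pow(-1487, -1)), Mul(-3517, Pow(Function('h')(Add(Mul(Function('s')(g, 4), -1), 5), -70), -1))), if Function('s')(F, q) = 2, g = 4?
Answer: Rational(-5215631, 4461) ≈ -1169.2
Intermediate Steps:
Add(Mul(-4716, Pow(-1487, -1)), Mul(-3517, Pow(Function('h')(Add(Mul(Function('s')(g, 4), -1), 5), -70), -1))) = Add(Mul(-4716, Pow(-1487, -1)), Mul(-3517, Pow(Add(Mul(2, -1), 5), -1))) = Add(Mul(-4716, Rational(-1, 1487)), Mul(-3517, Pow(Add(-2, 5), -1))) = Add(Rational(4716, 1487), Mul(-3517, Pow(3, -1))) = Add(Rational(4716, 1487), Mul(-3517, Rational(1, 3))) = Add(Rational(4716, 1487), Rational(-3517, 3)) = Rational(-5215631, 4461)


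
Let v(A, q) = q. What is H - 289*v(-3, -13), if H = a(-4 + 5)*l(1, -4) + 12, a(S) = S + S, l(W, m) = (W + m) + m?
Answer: 3755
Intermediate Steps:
l(W, m) = W + 2*m
a(S) = 2*S
H = -2 (H = (2*(-4 + 5))*(1 + 2*(-4)) + 12 = (2*1)*(1 - 8) + 12 = 2*(-7) + 12 = -14 + 12 = -2)
H - 289*v(-3, -13) = -2 - 289*(-13) = -2 + 3757 = 3755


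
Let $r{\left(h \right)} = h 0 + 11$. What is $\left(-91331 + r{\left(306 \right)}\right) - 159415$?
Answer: $-250735$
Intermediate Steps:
$r{\left(h \right)} = 11$ ($r{\left(h \right)} = 0 + 11 = 11$)
$\left(-91331 + r{\left(306 \right)}\right) - 159415 = \left(-91331 + 11\right) - 159415 = -91320 - 159415 = -250735$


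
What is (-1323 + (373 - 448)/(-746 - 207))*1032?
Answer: -1301087808/953 ≈ -1.3653e+6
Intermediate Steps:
(-1323 + (373 - 448)/(-746 - 207))*1032 = (-1323 - 75/(-953))*1032 = (-1323 - 75*(-1/953))*1032 = (-1323 + 75/953)*1032 = -1260744/953*1032 = -1301087808/953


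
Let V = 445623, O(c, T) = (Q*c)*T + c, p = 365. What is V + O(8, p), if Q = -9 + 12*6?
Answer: 629591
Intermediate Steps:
Q = 63 (Q = -9 + 72 = 63)
O(c, T) = c + 63*T*c (O(c, T) = (63*c)*T + c = 63*T*c + c = c + 63*T*c)
V + O(8, p) = 445623 + 8*(1 + 63*365) = 445623 + 8*(1 + 22995) = 445623 + 8*22996 = 445623 + 183968 = 629591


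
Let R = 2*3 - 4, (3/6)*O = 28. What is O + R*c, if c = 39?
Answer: 134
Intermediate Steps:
O = 56 (O = 2*28 = 56)
R = 2 (R = 6 - 4 = 2)
O + R*c = 56 + 2*39 = 56 + 78 = 134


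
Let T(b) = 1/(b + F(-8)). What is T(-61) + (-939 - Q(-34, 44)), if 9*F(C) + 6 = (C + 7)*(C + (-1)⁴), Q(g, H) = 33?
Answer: -532665/548 ≈ -972.02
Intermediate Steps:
F(C) = -⅔ + (1 + C)*(7 + C)/9 (F(C) = -⅔ + ((C + 7)*(C + (-1)⁴))/9 = -⅔ + ((7 + C)*(C + 1))/9 = -⅔ + ((7 + C)*(1 + C))/9 = -⅔ + ((1 + C)*(7 + C))/9 = -⅔ + (1 + C)*(7 + C)/9)
T(b) = 1/(⅑ + b) (T(b) = 1/(b + (⅑ + (⅑)*(-8)² + (8/9)*(-8))) = 1/(b + (⅑ + (⅑)*64 - 64/9)) = 1/(b + (⅑ + 64/9 - 64/9)) = 1/(b + ⅑) = 1/(⅑ + b))
T(-61) + (-939 - Q(-34, 44)) = 9/(1 + 9*(-61)) + (-939 - 1*33) = 9/(1 - 549) + (-939 - 33) = 9/(-548) - 972 = 9*(-1/548) - 972 = -9/548 - 972 = -532665/548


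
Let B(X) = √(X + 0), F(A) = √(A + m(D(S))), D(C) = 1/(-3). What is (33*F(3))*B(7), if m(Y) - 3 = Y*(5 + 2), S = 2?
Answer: 11*√231 ≈ 167.19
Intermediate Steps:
D(C) = -⅓
m(Y) = 3 + 7*Y (m(Y) = 3 + Y*(5 + 2) = 3 + Y*7 = 3 + 7*Y)
F(A) = √(⅔ + A) (F(A) = √(A + (3 + 7*(-⅓))) = √(A + (3 - 7/3)) = √(A + ⅔) = √(⅔ + A))
B(X) = √X
(33*F(3))*B(7) = (33*(√(6 + 9*3)/3))*√7 = (33*(√(6 + 27)/3))*√7 = (33*(√33/3))*√7 = (11*√33)*√7 = 11*√231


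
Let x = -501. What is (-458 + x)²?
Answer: 919681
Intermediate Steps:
(-458 + x)² = (-458 - 501)² = (-959)² = 919681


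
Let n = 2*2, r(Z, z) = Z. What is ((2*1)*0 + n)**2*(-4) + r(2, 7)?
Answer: -62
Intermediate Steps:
n = 4
((2*1)*0 + n)**2*(-4) + r(2, 7) = ((2*1)*0 + 4)**2*(-4) + 2 = (2*0 + 4)**2*(-4) + 2 = (0 + 4)**2*(-4) + 2 = 4**2*(-4) + 2 = 16*(-4) + 2 = -64 + 2 = -62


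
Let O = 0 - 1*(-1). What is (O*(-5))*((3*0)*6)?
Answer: 0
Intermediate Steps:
O = 1 (O = 0 + 1 = 1)
(O*(-5))*((3*0)*6) = (1*(-5))*((3*0)*6) = -0*6 = -5*0 = 0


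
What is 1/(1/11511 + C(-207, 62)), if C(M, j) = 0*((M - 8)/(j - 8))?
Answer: 11511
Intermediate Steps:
C(M, j) = 0 (C(M, j) = 0*((-8 + M)/(-8 + j)) = 0)
1/(1/11511 + C(-207, 62)) = 1/(1/11511 + 0) = 1/(1/11511) = 11511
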